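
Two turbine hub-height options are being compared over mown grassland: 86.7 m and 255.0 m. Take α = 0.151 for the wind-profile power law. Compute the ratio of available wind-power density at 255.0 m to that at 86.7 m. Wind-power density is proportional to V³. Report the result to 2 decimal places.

1.63

Speed ratio: V_B/V_A = (z_B/z_A)^α = (255.0/86.7)^0.151 = (2.9412)^0.151 = 1.17692
Power-density ratio: P_B/P_A = (V_B/V_A)³ = (1.17692)³ = 1.63020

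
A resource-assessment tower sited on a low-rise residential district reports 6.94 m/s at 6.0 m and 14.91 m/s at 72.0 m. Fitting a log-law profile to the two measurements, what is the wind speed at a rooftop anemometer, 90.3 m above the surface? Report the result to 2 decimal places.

Log law: V ∝ ln(z/z₀). From the pair, with r = V₁/V₂ = 0.46546,
ln z₀ = (ln z₁ − r·ln z₂)/(1 − r) = (1.7918 − 0.46546×4.2767)/0.53454 = -0.3720 → z₀ = 0.6893 m
V₃ = V₁ · ln(z₃/z₀)/ln(z₁/z₀) = 6.94 × 4.8751/2.1638 = 15.6364 m/s

15.64 m/s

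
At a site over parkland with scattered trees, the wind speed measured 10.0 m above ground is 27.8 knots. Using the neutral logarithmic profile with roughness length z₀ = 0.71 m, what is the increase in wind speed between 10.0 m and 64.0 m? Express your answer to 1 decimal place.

19.5 knots

Log law: V₂ = V₁ · ln(z₂/z₀)/ln(z₁/z₀) = 27.8 × 4.5014/2.6451 = 47.3099 knots
ΔV = 47.3099 − 27.8 = 19.5099 knots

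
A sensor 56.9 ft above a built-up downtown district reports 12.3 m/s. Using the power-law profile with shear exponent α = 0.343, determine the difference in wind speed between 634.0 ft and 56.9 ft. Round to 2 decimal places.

Power law: V₂ = V₁ · (z₂/z₁)^α = 12.3 × (11.1424)^0.343 = 28.1202 m/s
ΔV = 28.1202 − 12.3 = 15.8202 m/s

15.82 m/s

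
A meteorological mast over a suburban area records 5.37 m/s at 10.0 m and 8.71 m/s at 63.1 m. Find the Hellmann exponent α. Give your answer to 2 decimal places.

α ≈ 0.26

Power law: V₂/V₁ = (z₂/z₁)^α ⇒ α = ln(V₂/V₁) / ln(z₂/z₁)
α = ln(8.71/5.37) / ln(63.1/10.0) = ln(1.6220) / ln(6.3100)
  = 0.48364 / 1.84214 = 0.26255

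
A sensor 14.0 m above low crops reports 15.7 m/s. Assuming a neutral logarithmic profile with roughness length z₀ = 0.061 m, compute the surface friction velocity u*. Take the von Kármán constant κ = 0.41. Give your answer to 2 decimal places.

u* ≈ 1.18 m/s

Log law: V(z) = (u*/κ) · ln(z/z₀) ⇒ u* = κ · V / ln(z/z₀)
u* = 0.41 × 15.7 / ln(14.0/0.061) = 0.41 × 15.7 / 5.4359
   = 6.4370 / 5.4359 = 1.1842 m/s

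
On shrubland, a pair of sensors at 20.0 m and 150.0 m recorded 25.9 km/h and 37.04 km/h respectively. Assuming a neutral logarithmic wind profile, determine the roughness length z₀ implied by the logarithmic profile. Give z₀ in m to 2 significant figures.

z₀ ≈ 0.18 m

Log law: V(z) ∝ ln(z/z₀). With r = V₁/V₂ = 25.9/37.04 = 0.69924,
r · ln(z₂/z₀) = ln(z₁/z₀) ⇒ ln z₀ = (ln z₁ − r·ln z₂)/(1 − r)
ln z₀ = (2.99573 − 0.69924×5.01064) / 0.30076 = -1.6888
z₀ = exp(-1.6888) = 0.1847 m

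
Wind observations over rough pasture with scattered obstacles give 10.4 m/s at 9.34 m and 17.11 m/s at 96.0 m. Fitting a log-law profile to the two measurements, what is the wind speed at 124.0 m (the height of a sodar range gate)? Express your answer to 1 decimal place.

17.8 m/s

Log law: V ∝ ln(z/z₀). From the pair, with r = V₁/V₂ = 0.60783,
ln z₀ = (ln z₁ − r·ln z₂)/(1 − r) = (2.2343 − 0.60783×4.5643)/0.39217 = -1.3771 → z₀ = 0.2523 m
V₃ = V₁ · ln(z₃/z₀)/ln(z₁/z₀) = 10.4 × 6.1974/3.6114 = 17.8470 m/s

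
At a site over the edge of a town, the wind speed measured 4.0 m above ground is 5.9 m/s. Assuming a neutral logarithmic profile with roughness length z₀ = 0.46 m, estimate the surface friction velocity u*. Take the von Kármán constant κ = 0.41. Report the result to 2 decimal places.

Log law: V(z) = (u*/κ) · ln(z/z₀) ⇒ u* = κ · V / ln(z/z₀)
u* = 0.41 × 5.9 / ln(4.0/0.46) = 0.41 × 5.9 / 2.1628
   = 2.4190 / 2.1628 = 1.1184 m/s

u* ≈ 1.12 m/s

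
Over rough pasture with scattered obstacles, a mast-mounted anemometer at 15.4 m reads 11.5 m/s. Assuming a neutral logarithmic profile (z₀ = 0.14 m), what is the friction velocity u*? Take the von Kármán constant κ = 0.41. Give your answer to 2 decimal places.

Log law: V(z) = (u*/κ) · ln(z/z₀) ⇒ u* = κ · V / ln(z/z₀)
u* = 0.41 × 11.5 / ln(15.4/0.14) = 0.41 × 11.5 / 4.7005
   = 4.7150 / 4.7005 = 1.0031 m/s

u* ≈ 1.00 m/s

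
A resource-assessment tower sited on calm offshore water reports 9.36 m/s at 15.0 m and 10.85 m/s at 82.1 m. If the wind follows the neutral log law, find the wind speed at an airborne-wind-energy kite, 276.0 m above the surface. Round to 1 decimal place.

Log law: V ∝ ln(z/z₀). From the pair, with r = V₁/V₂ = 0.86267,
ln z₀ = (ln z₁ − r·ln z₂)/(1 − r) = (2.7081 − 0.86267×4.4079)/0.13733 = -7.9704 → z₀ = 0.0003455 m
V₃ = V₁ · ln(z₃/z₀)/ln(z₁/z₀) = 9.36 × 13.5908/10.6785 = 11.9128 m/s

11.9 m/s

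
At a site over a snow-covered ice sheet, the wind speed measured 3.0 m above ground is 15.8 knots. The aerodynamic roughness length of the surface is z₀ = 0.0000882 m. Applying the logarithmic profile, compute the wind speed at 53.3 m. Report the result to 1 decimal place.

Log law: V(z) ∝ ln(z/z₀), so V₂/V₁ = ln(z₂/z₀) / ln(z₁/z₀).
ln(53.3/0.0000882) = 13.3118, ln(3.0/0.0000882) = 10.4345
V₂ = 15.8 × 13.3118/10.4345 = 15.8 × 1.2758 = 20.1569 knots

20.2 knots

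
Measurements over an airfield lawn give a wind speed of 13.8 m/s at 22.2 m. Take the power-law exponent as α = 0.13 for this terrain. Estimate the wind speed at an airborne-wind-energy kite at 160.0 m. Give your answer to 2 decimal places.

Power-law profile: V₂ = V₁ · (z₂/z₁)^α
V₂ = 13.8 × (160.0/22.2)^0.13 = 13.8 × (7.2072)^0.13
    = 13.8 × 1.2927 = 17.8398 m/s

17.84 m/s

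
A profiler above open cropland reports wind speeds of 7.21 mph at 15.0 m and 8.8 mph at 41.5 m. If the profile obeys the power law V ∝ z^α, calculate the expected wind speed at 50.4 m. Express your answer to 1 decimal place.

First find α: α = ln(V₂/V₁)/ln(z₂/z₁) = ln(8.8/7.21)/ln(41.5/15.0) = 0.19928/1.01764 = 0.1958
Extrapolate from 41.5 m to 50.4 m: V₃ = 8.8 × (50.4/41.5)^0.1958 = 8.8 × 1.0388 = 9.1413 mph

9.1 mph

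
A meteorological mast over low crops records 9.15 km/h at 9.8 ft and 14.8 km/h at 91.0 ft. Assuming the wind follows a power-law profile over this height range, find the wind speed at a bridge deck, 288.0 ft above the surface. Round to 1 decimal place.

First find α: α = ln(V₂/V₁)/ln(z₂/z₁) = ln(14.8/9.15)/ln(91.0/9.8) = 0.48087/2.22848 = 0.2158
Extrapolate from 91.0 ft to 288.0 ft: V₃ = 14.8 × (288.0/91.0)^0.2158 = 14.8 × 1.2822 = 18.9771 km/h

19.0 km/h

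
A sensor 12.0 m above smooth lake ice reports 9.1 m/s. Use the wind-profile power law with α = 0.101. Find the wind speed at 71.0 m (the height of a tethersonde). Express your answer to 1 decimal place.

Power-law profile: V₂ = V₁ · (z₂/z₁)^α
V₂ = 9.1 × (71.0/12.0)^0.101 = 9.1 × (5.9167)^0.101
    = 9.1 × 1.1967 = 10.8898 m/s

10.9 m/s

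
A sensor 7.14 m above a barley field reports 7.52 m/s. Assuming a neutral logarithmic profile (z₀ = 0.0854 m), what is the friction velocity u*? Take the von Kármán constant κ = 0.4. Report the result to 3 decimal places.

u* ≈ 0.680 m/s

Log law: V(z) = (u*/κ) · ln(z/z₀) ⇒ u* = κ · V / ln(z/z₀)
u* = 0.4 × 7.52 / ln(7.14/0.0854) = 0.4 × 7.52 / 4.4261
   = 3.0080 / 4.4261 = 0.6796 m/s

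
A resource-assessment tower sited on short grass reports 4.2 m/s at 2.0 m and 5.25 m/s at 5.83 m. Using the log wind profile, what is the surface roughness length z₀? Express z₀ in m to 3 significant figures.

z₀ ≈ 0.0277 m

Log law: V(z) ∝ ln(z/z₀). With r = V₁/V₂ = 4.2/5.25 = 0.80000,
r · ln(z₂/z₀) = ln(z₁/z₀) ⇒ ln z₀ = (ln z₁ − r·ln z₂)/(1 − r)
ln z₀ = (0.69315 − 0.80000×1.76302) / 0.20000 = -3.5863
z₀ = exp(-3.5863) = 0.02770 m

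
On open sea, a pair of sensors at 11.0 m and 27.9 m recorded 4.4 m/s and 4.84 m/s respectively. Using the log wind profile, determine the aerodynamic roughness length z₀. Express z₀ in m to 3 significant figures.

Log law: V(z) ∝ ln(z/z₀). With r = V₁/V₂ = 4.4/4.84 = 0.90909,
r · ln(z₂/z₀) = ln(z₁/z₀) ⇒ ln z₀ = (ln z₁ − r·ln z₂)/(1 − r)
ln z₀ = (2.39790 − 0.90909×3.32863) / 0.09091 = -6.9094
z₀ = exp(-6.9094) = 0.0009983 m

z₀ ≈ 0.000998 m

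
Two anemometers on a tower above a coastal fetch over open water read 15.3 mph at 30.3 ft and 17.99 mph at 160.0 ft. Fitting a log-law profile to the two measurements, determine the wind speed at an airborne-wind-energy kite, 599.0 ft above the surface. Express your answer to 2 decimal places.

Log law: V ∝ ln(z/z₀). From the pair, with r = V₁/V₂ = 0.85047,
ln z₀ = (ln z₁ − r·ln z₂)/(1 − r) = (3.4111 − 0.85047×5.0752)/0.14953 = -6.0534 → z₀ = 0.002350 ft
V₃ = V₁ · ln(z₃/z₀)/ln(z₁/z₀) = 15.3 × 12.4486/9.4645 = 20.1240 mph

20.12 mph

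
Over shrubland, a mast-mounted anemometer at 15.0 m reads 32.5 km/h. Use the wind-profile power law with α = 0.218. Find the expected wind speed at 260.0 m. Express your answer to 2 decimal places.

Power-law profile: V₂ = V₁ · (z₂/z₁)^α
V₂ = 32.5 × (260.0/15.0)^0.218 = 32.5 × (17.3333)^0.218
    = 32.5 × 1.8624 = 60.5285 km/h

60.53 km/h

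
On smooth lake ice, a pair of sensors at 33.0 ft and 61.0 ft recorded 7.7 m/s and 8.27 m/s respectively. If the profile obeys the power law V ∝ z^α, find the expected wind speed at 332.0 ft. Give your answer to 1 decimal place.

First find α: α = ln(V₂/V₁)/ln(z₂/z₁) = ln(8.27/7.7)/ln(61.0/33.0) = 0.07141/0.61437 = 0.1162
Extrapolate from 61.0 ft to 332.0 ft: V₃ = 8.27 × (332.0/61.0)^0.1162 = 8.27 × 1.2177 = 10.0702 m/s

10.1 m/s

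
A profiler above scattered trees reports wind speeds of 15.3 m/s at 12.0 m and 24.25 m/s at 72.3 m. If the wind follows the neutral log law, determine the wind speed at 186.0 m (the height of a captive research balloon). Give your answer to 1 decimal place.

29.0 m/s

Log law: V ∝ ln(z/z₀). From the pair, with r = V₁/V₂ = 0.63093,
ln z₀ = (ln z₁ − r·ln z₂)/(1 − r) = (2.4849 − 0.63093×4.2808)/0.36907 = -0.5852 → z₀ = 0.5570 m
V₃ = V₁ · ln(z₃/z₀)/ln(z₁/z₀) = 15.3 × 5.8110/3.0701 = 28.9590 m/s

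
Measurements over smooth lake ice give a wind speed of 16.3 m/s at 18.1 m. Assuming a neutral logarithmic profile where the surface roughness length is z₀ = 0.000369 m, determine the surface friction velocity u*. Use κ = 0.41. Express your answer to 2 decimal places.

Log law: V(z) = (u*/κ) · ln(z/z₀) ⇒ u* = κ · V / ln(z/z₀)
u* = 0.41 × 16.3 / ln(18.1/0.000369) = 0.41 × 16.3 / 10.8006
   = 6.6830 / 10.8006 = 0.6188 m/s

u* ≈ 0.62 m/s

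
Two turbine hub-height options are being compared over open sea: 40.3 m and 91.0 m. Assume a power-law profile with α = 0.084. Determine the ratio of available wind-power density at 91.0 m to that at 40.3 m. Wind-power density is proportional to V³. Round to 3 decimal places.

1.228

Speed ratio: V_B/V_A = (z_B/z_A)^α = (91.0/40.3)^0.084 = (2.2581)^0.084 = 1.07081
Power-density ratio: P_B/P_A = (V_B/V_A)³ = (1.07081)³ = 1.22784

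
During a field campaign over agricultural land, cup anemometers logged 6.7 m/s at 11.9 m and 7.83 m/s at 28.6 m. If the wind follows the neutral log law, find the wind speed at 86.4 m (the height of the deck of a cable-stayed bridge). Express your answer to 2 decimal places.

Log law: V ∝ ln(z/z₀). From the pair, with r = V₁/V₂ = 0.85568,
ln z₀ = (ln z₁ − r·ln z₂)/(1 − r) = (2.4765 − 0.85568×3.3534)/0.14432 = -2.7226 → z₀ = 0.06570 m
V₃ = V₁ · ln(z₃/z₀)/ln(z₁/z₀) = 6.7 × 7.1816/5.1991 = 9.2547 m/s

9.25 m/s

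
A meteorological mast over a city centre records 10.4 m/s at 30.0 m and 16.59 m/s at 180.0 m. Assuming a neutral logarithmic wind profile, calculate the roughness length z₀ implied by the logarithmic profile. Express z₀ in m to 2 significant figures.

Log law: V(z) ∝ ln(z/z₀). With r = V₁/V₂ = 10.4/16.59 = 0.62688,
r · ln(z₂/z₀) = ln(z₁/z₀) ⇒ ln z₀ = (ln z₁ − r·ln z₂)/(1 − r)
ln z₀ = (3.40120 − 0.62688×5.19296) / 0.37312 = 0.3908
z₀ = exp(0.3908) = 1.478 m

z₀ ≈ 1.5 m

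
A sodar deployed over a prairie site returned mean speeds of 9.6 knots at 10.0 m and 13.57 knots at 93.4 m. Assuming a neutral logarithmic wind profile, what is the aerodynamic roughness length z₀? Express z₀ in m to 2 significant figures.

Log law: V(z) ∝ ln(z/z₀). With r = V₁/V₂ = 9.6/13.57 = 0.70744,
r · ln(z₂/z₀) = ln(z₁/z₀) ⇒ ln z₀ = (ln z₁ − r·ln z₂)/(1 − r)
ln z₀ = (2.30259 − 0.70744×4.53689) / 0.29256 = -3.1003
z₀ = exp(-3.1003) = 0.04504 m

z₀ ≈ 0.045 m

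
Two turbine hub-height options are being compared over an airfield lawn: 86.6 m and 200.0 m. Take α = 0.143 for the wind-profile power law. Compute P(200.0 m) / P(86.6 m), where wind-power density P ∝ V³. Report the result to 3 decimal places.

1.432

Speed ratio: V_B/V_A = (z_B/z_A)^α = (200.0/86.6)^0.143 = (2.3095)^0.143 = 1.12715
Power-density ratio: P_B/P_A = (V_B/V_A)³ = (1.12715)³ = 1.43201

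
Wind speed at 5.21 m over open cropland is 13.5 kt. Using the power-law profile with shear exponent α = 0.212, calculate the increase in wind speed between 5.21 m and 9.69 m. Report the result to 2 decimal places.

Power law: V₂ = V₁ · (z₂/z₁)^α = 13.5 × (1.8599)^0.212 = 15.3980 kt
ΔV = 15.3980 − 13.5 = 1.8980 kt

1.90 kt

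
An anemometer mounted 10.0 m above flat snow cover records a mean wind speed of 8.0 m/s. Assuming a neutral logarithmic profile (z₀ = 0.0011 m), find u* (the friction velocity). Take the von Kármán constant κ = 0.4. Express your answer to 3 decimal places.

Log law: V(z) = (u*/κ) · ln(z/z₀) ⇒ u* = κ · V / ln(z/z₀)
u* = 0.4 × 8.0 / ln(10.0/0.0011) = 0.4 × 8.0 / 9.1150
   = 3.2000 / 9.1150 = 0.3511 m/s

u* ≈ 0.351 m/s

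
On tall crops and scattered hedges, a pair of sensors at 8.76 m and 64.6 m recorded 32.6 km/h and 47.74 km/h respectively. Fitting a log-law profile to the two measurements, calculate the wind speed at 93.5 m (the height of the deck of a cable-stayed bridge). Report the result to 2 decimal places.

Log law: V ∝ ln(z/z₀). From the pair, with r = V₁/V₂ = 0.68287,
ln z₀ = (ln z₁ − r·ln z₂)/(1 − r) = (2.1702 − 0.68287×4.1682)/0.31713 = -2.1320 → z₀ = 0.1186 m
V₃ = V₁ · ln(z₃/z₀)/ln(z₁/z₀) = 32.6 × 6.6700/4.3022 = 50.5418 km/h

50.54 km/h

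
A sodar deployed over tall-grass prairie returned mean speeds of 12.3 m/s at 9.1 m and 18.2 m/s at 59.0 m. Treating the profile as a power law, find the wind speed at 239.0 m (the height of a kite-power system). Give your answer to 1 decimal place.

24.4 m/s

First find α: α = ln(V₂/V₁)/ln(z₂/z₁) = ln(18.2/12.3)/ln(59.0/9.1) = 0.39182/1.86926 = 0.2096
Extrapolate from 59.0 m to 239.0 m: V₃ = 18.2 × (239.0/59.0)^0.2096 = 18.2 × 1.3408 = 24.4018 m/s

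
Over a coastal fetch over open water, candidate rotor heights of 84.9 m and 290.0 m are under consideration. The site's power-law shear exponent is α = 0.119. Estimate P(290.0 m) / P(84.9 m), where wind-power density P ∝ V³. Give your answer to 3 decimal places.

Speed ratio: V_B/V_A = (z_B/z_A)^α = (290.0/84.9)^0.119 = (3.4158)^0.119 = 1.15740
Power-density ratio: P_B/P_A = (V_B/V_A)³ = (1.15740)³ = 1.55044

1.550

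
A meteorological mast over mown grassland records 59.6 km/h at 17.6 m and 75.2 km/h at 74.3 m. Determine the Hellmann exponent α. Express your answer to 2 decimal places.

α ≈ 0.16

Power law: V₂/V₁ = (z₂/z₁)^α ⇒ α = ln(V₂/V₁) / ln(z₂/z₁)
α = ln(75.2/59.6) / ln(74.3/17.6) = ln(1.2617) / ln(4.2216)
  = 0.23250 / 1.44021 = 0.16143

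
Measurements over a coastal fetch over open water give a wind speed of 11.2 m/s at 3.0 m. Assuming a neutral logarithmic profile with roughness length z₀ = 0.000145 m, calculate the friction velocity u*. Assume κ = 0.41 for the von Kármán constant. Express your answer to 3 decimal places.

Log law: V(z) = (u*/κ) · ln(z/z₀) ⇒ u* = κ · V / ln(z/z₀)
u* = 0.41 × 11.2 / ln(3.0/0.000145) = 0.41 × 11.2 / 9.9374
   = 4.5920 / 9.9374 = 0.4621 m/s

u* ≈ 0.462 m/s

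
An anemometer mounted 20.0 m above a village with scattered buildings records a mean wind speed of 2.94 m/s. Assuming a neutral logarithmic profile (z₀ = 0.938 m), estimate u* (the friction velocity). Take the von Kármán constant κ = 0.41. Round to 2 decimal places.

u* ≈ 0.39 m/s

Log law: V(z) = (u*/κ) · ln(z/z₀) ⇒ u* = κ · V / ln(z/z₀)
u* = 0.41 × 2.94 / ln(20.0/0.938) = 0.41 × 2.94 / 3.0597
   = 1.2054 / 3.0597 = 0.3940 m/s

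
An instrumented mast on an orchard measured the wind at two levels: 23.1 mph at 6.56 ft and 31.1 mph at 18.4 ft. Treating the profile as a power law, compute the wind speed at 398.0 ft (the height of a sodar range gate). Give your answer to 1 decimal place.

First find α: α = ln(V₂/V₁)/ln(z₂/z₁) = ln(31.1/23.1)/ln(18.4/6.56) = 0.29738/1.03136 = 0.2883
Extrapolate from 18.4 ft to 398.0 ft: V₃ = 31.1 × (398.0/18.4)^0.2883 = 31.1 × 2.4263 = 75.4577 mph

75.5 mph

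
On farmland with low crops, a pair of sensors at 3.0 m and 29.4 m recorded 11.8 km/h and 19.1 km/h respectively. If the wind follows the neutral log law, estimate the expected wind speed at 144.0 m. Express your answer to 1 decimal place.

24.2 km/h

Log law: V ∝ ln(z/z₀). From the pair, with r = V₁/V₂ = 0.61780,
ln z₀ = (ln z₁ − r·ln z₂)/(1 − r) = (1.0986 − 0.61780×3.3810)/0.38220 = -2.5907 → z₀ = 0.07497 m
V₃ = V₁ · ln(z₃/z₀)/ln(z₁/z₀) = 11.8 × 7.5605/3.6893 = 24.1817 km/h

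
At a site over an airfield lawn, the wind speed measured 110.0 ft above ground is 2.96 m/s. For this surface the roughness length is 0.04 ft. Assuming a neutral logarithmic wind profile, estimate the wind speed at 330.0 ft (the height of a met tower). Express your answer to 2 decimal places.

3.37 m/s

Log law: V(z) ∝ ln(z/z₀), so V₂/V₁ = ln(z₂/z₀) / ln(z₁/z₀).
ln(330.0/0.04) = 9.0180, ln(110.0/0.04) = 7.9194
V₂ = 2.96 × 9.0180/7.9194 = 2.96 × 1.1387 = 3.3706 m/s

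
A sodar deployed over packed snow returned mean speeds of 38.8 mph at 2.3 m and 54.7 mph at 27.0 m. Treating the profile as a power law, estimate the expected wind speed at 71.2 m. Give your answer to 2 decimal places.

62.62 mph

First find α: α = ln(V₂/V₁)/ln(z₂/z₁) = ln(54.7/38.8)/ln(27.0/2.3) = 0.34344/2.46293 = 0.1394
Extrapolate from 27.0 m to 71.2 m: V₃ = 54.7 × (71.2/27.0)^0.1394 = 54.7 × 1.1448 = 62.6196 mph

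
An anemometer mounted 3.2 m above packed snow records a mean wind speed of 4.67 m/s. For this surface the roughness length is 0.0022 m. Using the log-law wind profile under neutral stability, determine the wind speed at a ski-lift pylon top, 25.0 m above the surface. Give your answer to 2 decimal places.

Log law: V(z) ∝ ln(z/z₀), so V₂/V₁ = ln(z₂/z₀) / ln(z₁/z₀).
ln(25.0/0.0022) = 9.3382, ln(3.2/0.0022) = 7.2824
V₂ = 4.67 × 9.3382/7.2824 = 4.67 × 1.2823 = 5.9883 m/s

5.99 m/s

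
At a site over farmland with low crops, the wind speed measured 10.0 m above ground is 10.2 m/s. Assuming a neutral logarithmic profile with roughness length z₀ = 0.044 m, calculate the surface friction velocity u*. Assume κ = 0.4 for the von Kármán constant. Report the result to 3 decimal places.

u* ≈ 0.752 m/s

Log law: V(z) = (u*/κ) · ln(z/z₀) ⇒ u* = κ · V / ln(z/z₀)
u* = 0.4 × 10.2 / ln(10.0/0.044) = 0.4 × 10.2 / 5.4262
   = 4.0800 / 5.4262 = 0.7519 m/s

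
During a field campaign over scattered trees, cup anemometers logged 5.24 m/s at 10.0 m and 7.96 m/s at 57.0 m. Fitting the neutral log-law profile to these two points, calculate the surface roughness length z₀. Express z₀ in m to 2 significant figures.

Log law: V(z) ∝ ln(z/z₀). With r = V₁/V₂ = 5.24/7.96 = 0.65829,
r · ln(z₂/z₀) = ln(z₁/z₀) ⇒ ln z₀ = (ln z₁ − r·ln z₂)/(1 − r)
ln z₀ = (2.30259 − 0.65829×4.04305) / 0.34171 = -1.0504
z₀ = exp(-1.0504) = 0.3498 m

z₀ ≈ 0.35 m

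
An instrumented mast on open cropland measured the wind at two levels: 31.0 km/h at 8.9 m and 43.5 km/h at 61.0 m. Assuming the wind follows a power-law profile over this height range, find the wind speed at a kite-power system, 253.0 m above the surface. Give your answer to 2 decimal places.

First find α: α = ln(V₂/V₁)/ln(z₂/z₁) = ln(43.5/31.0)/ln(61.0/8.9) = 0.33877/1.92482 = 0.1760
Extrapolate from 61.0 m to 253.0 m: V₃ = 43.5 × (253.0/61.0)^0.1760 = 43.5 × 1.2845 = 55.8756 km/h

55.88 km/h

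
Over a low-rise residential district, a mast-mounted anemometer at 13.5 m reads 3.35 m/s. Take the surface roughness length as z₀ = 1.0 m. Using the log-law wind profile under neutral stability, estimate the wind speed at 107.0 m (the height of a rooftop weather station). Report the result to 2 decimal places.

6.01 m/s

Log law: V(z) ∝ ln(z/z₀), so V₂/V₁ = ln(z₂/z₀) / ln(z₁/z₀).
ln(107.0/1.0) = 4.6728, ln(13.5/1.0) = 2.6027
V₂ = 3.35 × 4.6728/2.6027 = 3.35 × 1.7954 = 6.0145 m/s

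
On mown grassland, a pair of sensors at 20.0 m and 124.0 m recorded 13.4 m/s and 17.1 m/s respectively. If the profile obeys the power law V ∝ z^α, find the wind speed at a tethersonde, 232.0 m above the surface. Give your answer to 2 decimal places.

18.59 m/s

First find α: α = ln(V₂/V₁)/ln(z₂/z₁) = ln(17.1/13.4)/ln(124.0/20.0) = 0.24382/1.82455 = 0.1336
Extrapolate from 124.0 m to 232.0 m: V₃ = 17.1 × (232.0/124.0)^0.1336 = 17.1 × 1.0873 = 18.5932 m/s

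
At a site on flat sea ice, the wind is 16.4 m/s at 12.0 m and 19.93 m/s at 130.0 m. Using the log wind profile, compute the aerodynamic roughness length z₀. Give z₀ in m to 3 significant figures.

Log law: V(z) ∝ ln(z/z₀). With r = V₁/V₂ = 16.4/19.93 = 0.82288,
r · ln(z₂/z₀) = ln(z₁/z₀) ⇒ ln z₀ = (ln z₁ − r·ln z₂)/(1 − r)
ln z₀ = (2.48491 − 0.82288×4.86753) / 0.17712 = -8.5845
z₀ = exp(-8.5845) = 0.0001870 m

z₀ ≈ 0.000187 m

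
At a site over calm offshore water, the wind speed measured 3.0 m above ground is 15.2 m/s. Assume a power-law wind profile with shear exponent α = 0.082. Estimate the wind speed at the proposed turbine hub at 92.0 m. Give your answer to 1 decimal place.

Power-law profile: V₂ = V₁ · (z₂/z₁)^α
V₂ = 15.2 × (92.0/3.0)^0.082 = 15.2 × (30.6667)^0.082
    = 15.2 × 1.3241 = 20.1257 m/s

20.1 m/s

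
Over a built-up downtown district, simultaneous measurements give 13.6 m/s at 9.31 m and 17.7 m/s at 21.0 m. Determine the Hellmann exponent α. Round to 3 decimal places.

α ≈ 0.324

Power law: V₂/V₁ = (z₂/z₁)^α ⇒ α = ln(V₂/V₁) / ln(z₂/z₁)
α = ln(17.7/13.6) / ln(21.0/9.31) = ln(1.3015) / ln(2.2556)
  = 0.26349 / 0.81343 = 0.32393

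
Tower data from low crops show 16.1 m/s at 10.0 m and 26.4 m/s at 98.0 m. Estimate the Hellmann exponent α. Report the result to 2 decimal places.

Power law: V₂/V₁ = (z₂/z₁)^α ⇒ α = ln(V₂/V₁) / ln(z₂/z₁)
α = ln(26.4/16.1) / ln(98.0/10.0) = ln(1.6398) / ln(9.8000)
  = 0.49454 / 2.28238 = 0.21668

α ≈ 0.22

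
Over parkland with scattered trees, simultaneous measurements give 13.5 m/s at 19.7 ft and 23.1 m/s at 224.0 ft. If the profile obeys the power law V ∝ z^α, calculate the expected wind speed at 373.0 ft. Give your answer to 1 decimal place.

25.9 m/s

First find α: α = ln(V₂/V₁)/ln(z₂/z₁) = ln(23.1/13.5)/ln(224.0/19.7) = 0.53714/2.43103 = 0.2210
Extrapolate from 224.0 ft to 373.0 ft: V₃ = 23.1 × (373.0/224.0)^0.2210 = 23.1 × 1.1193 = 25.8550 m/s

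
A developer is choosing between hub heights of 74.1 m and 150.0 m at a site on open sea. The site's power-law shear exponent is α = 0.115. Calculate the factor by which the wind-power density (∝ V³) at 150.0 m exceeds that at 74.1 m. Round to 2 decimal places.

1.28

Speed ratio: V_B/V_A = (z_B/z_A)^α = (150.0/74.1)^0.115 = (2.0243)^0.115 = 1.08448
Power-density ratio: P_B/P_A = (V_B/V_A)³ = (1.08448)³ = 1.27545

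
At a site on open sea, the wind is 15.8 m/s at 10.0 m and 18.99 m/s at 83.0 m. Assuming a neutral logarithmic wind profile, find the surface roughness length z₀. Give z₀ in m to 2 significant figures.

z₀ ≈ 0.00028 m

Log law: V(z) ∝ ln(z/z₀). With r = V₁/V₂ = 15.8/18.99 = 0.83202,
r · ln(z₂/z₀) = ln(z₁/z₀) ⇒ ln z₀ = (ln z₁ − r·ln z₂)/(1 − r)
ln z₀ = (2.30259 − 0.83202×4.41884) / 0.16798 = -8.1792
z₀ = exp(-8.1792) = 0.0002804 m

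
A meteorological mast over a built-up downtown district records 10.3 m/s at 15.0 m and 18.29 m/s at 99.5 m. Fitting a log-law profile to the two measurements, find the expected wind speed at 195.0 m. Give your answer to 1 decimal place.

21.1 m/s

Log law: V ∝ ln(z/z₀). From the pair, with r = V₁/V₂ = 0.56315,
ln z₀ = (ln z₁ − r·ln z₂)/(1 − r) = (2.7081 − 0.56315×4.6002)/0.43685 = 0.2689 → z₀ = 1.309 m
V₃ = V₁ · ln(z₃/z₀)/ln(z₁/z₀) = 10.3 × 5.0041/2.4391 = 21.1313 m/s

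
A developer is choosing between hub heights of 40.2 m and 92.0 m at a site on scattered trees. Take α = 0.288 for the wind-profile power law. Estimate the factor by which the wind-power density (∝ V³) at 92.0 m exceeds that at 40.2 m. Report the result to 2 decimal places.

2.04

Speed ratio: V_B/V_A = (z_B/z_A)^α = (92.0/40.2)^0.288 = (2.2886)^0.288 = 1.26927
Power-density ratio: P_B/P_A = (V_B/V_A)³ = (1.26927)³ = 2.04485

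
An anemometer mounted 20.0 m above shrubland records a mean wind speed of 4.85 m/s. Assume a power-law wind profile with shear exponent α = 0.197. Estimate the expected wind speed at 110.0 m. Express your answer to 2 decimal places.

6.79 m/s

Power-law profile: V₂ = V₁ · (z₂/z₁)^α
V₂ = 4.85 × (110.0/20.0)^0.197 = 4.85 × (5.5000)^0.197
    = 4.85 × 1.3991 = 6.7857 m/s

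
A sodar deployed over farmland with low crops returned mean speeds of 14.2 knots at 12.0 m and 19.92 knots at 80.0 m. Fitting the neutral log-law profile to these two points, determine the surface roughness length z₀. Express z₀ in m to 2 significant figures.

z₀ ≈ 0.11 m

Log law: V(z) ∝ ln(z/z₀). With r = V₁/V₂ = 14.2/19.92 = 0.71285,
r · ln(z₂/z₀) = ln(z₁/z₀) ⇒ ln z₀ = (ln z₁ − r·ln z₂)/(1 − r)
ln z₀ = (2.48491 − 0.71285×4.38203) / 0.28715 = -2.2247
z₀ = exp(-2.2247) = 0.1081 m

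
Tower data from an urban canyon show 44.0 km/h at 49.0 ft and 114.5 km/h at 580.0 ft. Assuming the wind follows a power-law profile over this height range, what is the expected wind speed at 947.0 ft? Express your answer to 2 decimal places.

138.42 km/h

First find α: α = ln(V₂/V₁)/ln(z₂/z₁) = ln(114.5/44.0)/ln(580.0/49.0) = 0.95639/2.47121 = 0.3870
Extrapolate from 580.0 ft to 947.0 ft: V₃ = 114.5 × (947.0/580.0)^0.3870 = 114.5 × 1.2089 = 138.4231 km/h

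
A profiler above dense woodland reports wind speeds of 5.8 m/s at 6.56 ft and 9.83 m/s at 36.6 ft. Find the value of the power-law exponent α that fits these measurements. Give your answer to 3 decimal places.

Power law: V₂/V₁ = (z₂/z₁)^α ⇒ α = ln(V₂/V₁) / ln(z₂/z₁)
α = ln(9.83/5.8) / ln(36.6/6.56) = ln(1.6948) / ln(5.5793)
  = 0.52758 / 1.71906 = 0.30690

α ≈ 0.307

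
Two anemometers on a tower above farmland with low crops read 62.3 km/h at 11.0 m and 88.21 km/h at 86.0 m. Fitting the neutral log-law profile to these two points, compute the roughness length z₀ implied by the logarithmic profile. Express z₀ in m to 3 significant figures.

z₀ ≈ 0.0783 m

Log law: V(z) ∝ ln(z/z₀). With r = V₁/V₂ = 62.3/88.21 = 0.70627,
r · ln(z₂/z₀) = ln(z₁/z₀) ⇒ ln z₀ = (ln z₁ − r·ln z₂)/(1 − r)
ln z₀ = (2.39790 − 0.70627×4.45435) / 0.29373 = -2.5468
z₀ = exp(-2.5468) = 0.07833 m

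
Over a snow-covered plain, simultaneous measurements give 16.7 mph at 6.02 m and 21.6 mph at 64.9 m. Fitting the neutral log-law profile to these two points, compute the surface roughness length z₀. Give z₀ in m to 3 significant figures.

z₀ ≈ 0.00182 m

Log law: V(z) ∝ ln(z/z₀). With r = V₁/V₂ = 16.7/21.6 = 0.77315,
r · ln(z₂/z₀) = ln(z₁/z₀) ⇒ ln z₀ = (ln z₁ − r·ln z₂)/(1 − r)
ln z₀ = (1.79509 − 0.77315×4.17285) / 0.22685 = -6.3087
z₀ = exp(-6.3087) = 0.001820 m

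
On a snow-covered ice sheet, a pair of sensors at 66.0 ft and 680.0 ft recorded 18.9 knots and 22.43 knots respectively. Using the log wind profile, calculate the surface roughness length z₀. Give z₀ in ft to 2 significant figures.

Log law: V(z) ∝ ln(z/z₀). With r = V₁/V₂ = 18.9/22.43 = 0.84262,
r · ln(z₂/z₀) = ln(z₁/z₀) ⇒ ln z₀ = (ln z₁ − r·ln z₂)/(1 − r)
ln z₀ = (4.18965 − 0.84262×6.52209) / 0.15738 = -8.2985
z₀ = exp(-8.2985) = 0.0002489 ft

z₀ ≈ 0.00025 ft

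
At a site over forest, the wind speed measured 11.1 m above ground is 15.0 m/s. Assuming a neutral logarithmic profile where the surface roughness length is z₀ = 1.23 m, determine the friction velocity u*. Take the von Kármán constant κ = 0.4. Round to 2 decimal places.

Log law: V(z) = (u*/κ) · ln(z/z₀) ⇒ u* = κ · V / ln(z/z₀)
u* = 0.4 × 15.0 / ln(11.1/1.23) = 0.4 × 15.0 / 2.1999
   = 6.0000 / 2.1999 = 2.7274 m/s

u* ≈ 2.73 m/s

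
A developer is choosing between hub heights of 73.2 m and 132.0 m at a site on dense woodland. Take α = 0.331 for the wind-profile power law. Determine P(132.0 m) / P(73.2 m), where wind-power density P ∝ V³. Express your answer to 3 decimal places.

1.796

Speed ratio: V_B/V_A = (z_B/z_A)^α = (132.0/73.2)^0.331 = (1.8033)^0.331 = 1.21551
Power-density ratio: P_B/P_A = (V_B/V_A)³ = (1.21551)³ = 1.79585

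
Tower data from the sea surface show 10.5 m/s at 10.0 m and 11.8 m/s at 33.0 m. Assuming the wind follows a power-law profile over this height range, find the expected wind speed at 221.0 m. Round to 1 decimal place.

14.2 m/s

First find α: α = ln(V₂/V₁)/ln(z₂/z₁) = ln(11.8/10.5)/ln(33.0/10.0) = 0.11672/1.19392 = 0.0978
Extrapolate from 33.0 m to 221.0 m: V₃ = 11.8 × (221.0/33.0)^0.0978 = 11.8 × 1.2043 = 14.2110 m/s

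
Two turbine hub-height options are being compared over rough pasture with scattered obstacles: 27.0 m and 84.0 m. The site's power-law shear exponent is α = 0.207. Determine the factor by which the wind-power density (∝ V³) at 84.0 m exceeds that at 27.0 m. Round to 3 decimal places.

Speed ratio: V_B/V_A = (z_B/z_A)^α = (84.0/27.0)^0.207 = (3.1111)^0.207 = 1.26483
Power-density ratio: P_B/P_A = (V_B/V_A)³ = (1.26483)³ = 2.02349

2.023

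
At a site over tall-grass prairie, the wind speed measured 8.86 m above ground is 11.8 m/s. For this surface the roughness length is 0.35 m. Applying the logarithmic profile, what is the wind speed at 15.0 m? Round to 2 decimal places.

Log law: V(z) ∝ ln(z/z₀), so V₂/V₁ = ln(z₂/z₀) / ln(z₁/z₀).
ln(15.0/0.35) = 3.7579, ln(8.86/0.35) = 3.2314
V₂ = 11.8 × 3.7579/3.2314 = 11.8 × 1.1629 = 13.7226 m/s

13.72 m/s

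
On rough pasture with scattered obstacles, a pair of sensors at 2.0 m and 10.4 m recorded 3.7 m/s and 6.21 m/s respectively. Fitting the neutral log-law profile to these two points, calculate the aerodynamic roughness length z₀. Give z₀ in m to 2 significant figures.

z₀ ≈ 0.18 m

Log law: V(z) ∝ ln(z/z₀). With r = V₁/V₂ = 3.7/6.21 = 0.59581,
r · ln(z₂/z₀) = ln(z₁/z₀) ⇒ ln z₀ = (ln z₁ − r·ln z₂)/(1 − r)
ln z₀ = (0.69315 − 0.59581×2.34181) / 0.40419 = -1.7371
z₀ = exp(-1.7371) = 0.1760 m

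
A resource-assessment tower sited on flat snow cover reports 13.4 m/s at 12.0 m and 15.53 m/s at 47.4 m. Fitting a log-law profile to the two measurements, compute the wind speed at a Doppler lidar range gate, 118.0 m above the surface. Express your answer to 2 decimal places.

Log law: V ∝ ln(z/z₀). From the pair, with r = V₁/V₂ = 0.86285,
ln z₀ = (ln z₁ − r·ln z₂)/(1 − r) = (2.4849 − 0.86285×3.8586)/0.13715 = -6.1572 → z₀ = 0.002118 m
V₃ = V₁ · ln(z₃/z₀)/ln(z₁/z₀) = 13.4 × 10.9279/8.6422 = 16.9442 m/s

16.94 m/s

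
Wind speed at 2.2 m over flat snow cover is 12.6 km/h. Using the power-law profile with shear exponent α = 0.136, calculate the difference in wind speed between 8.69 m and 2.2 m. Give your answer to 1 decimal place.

2.6 km/h

Power law: V₂ = V₁ · (z₂/z₁)^α = 12.6 × (3.9500)^0.136 = 15.1883 km/h
ΔV = 15.1883 − 12.6 = 2.5883 km/h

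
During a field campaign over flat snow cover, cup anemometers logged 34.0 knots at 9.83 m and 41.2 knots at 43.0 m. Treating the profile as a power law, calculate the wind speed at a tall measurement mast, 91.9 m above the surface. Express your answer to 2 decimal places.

First find α: α = ln(V₂/V₁)/ln(z₂/z₁) = ln(41.2/34.0)/ln(43.0/9.83) = 0.19208/1.47576 = 0.1302
Extrapolate from 43.0 m to 91.9 m: V₃ = 41.2 × (91.9/43.0)^0.1302 = 41.2 × 1.1039 = 45.4808 knots

45.48 knots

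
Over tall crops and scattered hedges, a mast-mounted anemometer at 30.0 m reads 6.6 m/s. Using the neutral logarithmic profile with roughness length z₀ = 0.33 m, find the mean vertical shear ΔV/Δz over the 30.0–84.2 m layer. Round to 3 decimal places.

0.028 m/s/m

Log law: V₂ = V₁ · ln(z₂/z₀)/ln(z₁/z₀) = 6.6 × 5.5419/4.5099 = 8.1103 m/s
ΔV/Δz = (8.1103 − 6.6)/(84.2 − 30.0) = 1.5103/54.2000 = 0.02787 m/s/m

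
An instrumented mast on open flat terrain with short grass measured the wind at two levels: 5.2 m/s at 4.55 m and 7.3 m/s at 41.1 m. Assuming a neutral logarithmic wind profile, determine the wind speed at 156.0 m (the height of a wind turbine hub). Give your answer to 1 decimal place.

Log law: V ∝ ln(z/z₀). From the pair, with r = V₁/V₂ = 0.71233,
ln z₀ = (ln z₁ − r·ln z₂)/(1 − r) = (1.5151 − 0.71233×3.7160)/0.28767 = -3.9347 → z₀ = 0.01955 m
V₃ = V₁ · ln(z₃/z₀)/ln(z₁/z₀) = 5.2 × 8.9845/5.4498 = 8.5727 m/s

8.6 m/s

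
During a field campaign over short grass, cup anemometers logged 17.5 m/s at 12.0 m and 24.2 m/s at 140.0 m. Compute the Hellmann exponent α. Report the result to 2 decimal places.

α ≈ 0.13

Power law: V₂/V₁ = (z₂/z₁)^α ⇒ α = ln(V₂/V₁) / ln(z₂/z₁)
α = ln(24.2/17.5) / ln(140.0/12.0) = ln(1.3829) / ln(11.6667)
  = 0.32415 / 2.45674 = 0.13194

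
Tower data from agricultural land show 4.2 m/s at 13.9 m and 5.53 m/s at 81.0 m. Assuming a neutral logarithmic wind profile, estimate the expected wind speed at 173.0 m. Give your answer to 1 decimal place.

6.1 m/s

Log law: V ∝ ln(z/z₀). From the pair, with r = V₁/V₂ = 0.75949,
ln z₀ = (ln z₁ − r·ln z₂)/(1 − r) = (2.6319 − 0.75949×4.3944)/0.24051 = -2.9341 → z₀ = 0.05318 m
V₃ = V₁ · ln(z₃/z₀)/ln(z₁/z₀) = 4.2 × 8.0874/5.5660 = 6.1026 m/s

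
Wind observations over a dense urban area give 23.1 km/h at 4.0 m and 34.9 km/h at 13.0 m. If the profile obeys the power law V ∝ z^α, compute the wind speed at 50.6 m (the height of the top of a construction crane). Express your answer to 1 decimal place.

First find α: α = ln(V₂/V₁)/ln(z₂/z₁) = ln(34.9/23.1)/ln(13.0/4.0) = 0.41265/1.17865 = 0.3501
Extrapolate from 13.0 m to 50.6 m: V₃ = 34.9 × (50.6/13.0)^0.3501 = 34.9 × 1.6093 = 56.1643 km/h

56.2 km/h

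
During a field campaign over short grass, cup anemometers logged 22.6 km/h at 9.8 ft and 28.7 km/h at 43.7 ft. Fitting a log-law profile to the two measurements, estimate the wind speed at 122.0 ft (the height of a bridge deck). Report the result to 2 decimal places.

Log law: V ∝ ln(z/z₀). From the pair, with r = V₁/V₂ = 0.78746,
ln z₀ = (ln z₁ − r·ln z₂)/(1 − r) = (2.2824 − 0.78746×3.7773)/0.21254 = -3.2563 → z₀ = 0.03853 ft
V₃ = V₁ · ln(z₃/z₀)/ln(z₁/z₀) = 22.6 × 8.0604/5.5387 = 32.8892 km/h

32.89 km/h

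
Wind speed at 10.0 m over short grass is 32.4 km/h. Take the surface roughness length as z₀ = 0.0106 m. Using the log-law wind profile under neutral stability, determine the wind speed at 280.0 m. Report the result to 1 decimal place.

48.2 km/h

Log law: V(z) ∝ ln(z/z₀), so V₂/V₁ = ln(z₂/z₀) / ln(z₁/z₀).
ln(280.0/0.0106) = 10.1817, ln(10.0/0.0106) = 6.8495
V₂ = 32.4 × 10.1817/6.8495 = 32.4 × 1.4865 = 48.1623 km/h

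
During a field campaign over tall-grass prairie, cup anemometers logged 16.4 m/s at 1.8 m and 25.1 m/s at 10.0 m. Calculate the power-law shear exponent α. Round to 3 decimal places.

α ≈ 0.248

Power law: V₂/V₁ = (z₂/z₁)^α ⇒ α = ln(V₂/V₁) / ln(z₂/z₁)
α = ln(25.1/16.4) / ln(10.0/1.8) = ln(1.5305) / ln(5.5556)
  = 0.42559 / 1.71480 = 0.24818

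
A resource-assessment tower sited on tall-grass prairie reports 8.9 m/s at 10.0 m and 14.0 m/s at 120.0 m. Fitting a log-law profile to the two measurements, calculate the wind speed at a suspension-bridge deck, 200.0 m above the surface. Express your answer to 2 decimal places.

15.05 m/s

Log law: V ∝ ln(z/z₀). From the pair, with r = V₁/V₂ = 0.63571,
ln z₀ = (ln z₁ − r·ln z₂)/(1 − r) = (2.3026 − 0.63571×4.7875)/0.36429 = -2.0338 → z₀ = 0.1308 m
V₃ = V₁ · ln(z₃/z₀)/ln(z₁/z₀) = 8.9 × 7.3321/4.3364 = 15.0484 m/s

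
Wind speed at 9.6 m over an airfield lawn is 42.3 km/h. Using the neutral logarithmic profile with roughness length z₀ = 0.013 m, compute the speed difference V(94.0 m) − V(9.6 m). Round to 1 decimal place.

14.6 km/h

Log law: V₂ = V₁ · ln(z₂/z₀)/ln(z₁/z₀) = 42.3 × 8.8861/6.6046 = 56.9124 km/h
ΔV = 56.9124 − 42.3 = 14.6124 km/h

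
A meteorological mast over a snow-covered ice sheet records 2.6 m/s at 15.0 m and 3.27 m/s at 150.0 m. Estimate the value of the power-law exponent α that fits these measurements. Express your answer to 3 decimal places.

Power law: V₂/V₁ = (z₂/z₁)^α ⇒ α = ln(V₂/V₁) / ln(z₂/z₁)
α = ln(3.27/2.6) / ln(150.0/15.0) = ln(1.2577) / ln(10.0000)
  = 0.22928 / 2.30259 = 0.09957

α ≈ 0.100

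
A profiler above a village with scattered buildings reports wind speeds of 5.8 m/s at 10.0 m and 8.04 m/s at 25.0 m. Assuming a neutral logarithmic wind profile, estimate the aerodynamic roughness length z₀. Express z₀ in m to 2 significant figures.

Log law: V(z) ∝ ln(z/z₀). With r = V₁/V₂ = 5.8/8.04 = 0.72139,
r · ln(z₂/z₀) = ln(z₁/z₀) ⇒ ln z₀ = (ln z₁ − r·ln z₂)/(1 − r)
ln z₀ = (2.30259 − 0.72139×3.21888) / 0.27861 = -0.0700
z₀ = exp(-0.0700) = 0.9324 m

z₀ ≈ 0.93 m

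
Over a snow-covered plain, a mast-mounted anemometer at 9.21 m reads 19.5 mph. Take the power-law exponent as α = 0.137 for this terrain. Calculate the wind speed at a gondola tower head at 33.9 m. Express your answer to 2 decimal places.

Power-law profile: V₂ = V₁ · (z₂/z₁)^α
V₂ = 19.5 × (33.9/9.21)^0.137 = 19.5 × (3.6808)^0.137
    = 19.5 × 1.1955 = 23.3114 mph

23.31 mph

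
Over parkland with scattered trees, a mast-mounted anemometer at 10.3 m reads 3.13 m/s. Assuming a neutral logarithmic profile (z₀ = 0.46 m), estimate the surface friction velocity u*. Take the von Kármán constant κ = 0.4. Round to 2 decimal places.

u* ≈ 0.40 m/s

Log law: V(z) = (u*/κ) · ln(z/z₀) ⇒ u* = κ · V / ln(z/z₀)
u* = 0.4 × 3.13 / ln(10.3/0.46) = 0.4 × 3.13 / 3.1087
   = 1.2520 / 3.1087 = 0.4027 m/s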